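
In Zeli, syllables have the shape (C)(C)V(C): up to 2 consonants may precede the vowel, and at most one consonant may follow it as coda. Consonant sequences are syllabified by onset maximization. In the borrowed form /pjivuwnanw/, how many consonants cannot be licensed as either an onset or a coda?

1

The consonants /w/ cannot be parsed into a legal (C)(C)V(C) syllable (at most one coda consonant is licensed; onsets may contain at most 2 consonants).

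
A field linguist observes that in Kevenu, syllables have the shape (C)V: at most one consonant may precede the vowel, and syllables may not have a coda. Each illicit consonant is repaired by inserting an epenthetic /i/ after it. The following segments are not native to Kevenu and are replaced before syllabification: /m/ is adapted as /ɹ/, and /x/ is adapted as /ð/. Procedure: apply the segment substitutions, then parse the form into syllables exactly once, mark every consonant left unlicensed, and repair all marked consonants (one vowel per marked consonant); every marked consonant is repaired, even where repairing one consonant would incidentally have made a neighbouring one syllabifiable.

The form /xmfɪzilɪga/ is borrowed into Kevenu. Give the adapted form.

ðiɹifɪzilɪga

Substitution: /x/ → /ð/, /m/ → /ɹ/, giving /ðɹfɪzilɪga/.
Under (C)V, the unsyllabifiable consonants are /ð/, /ɹ/ (no codas are permitted; onsets are limited to one consonant).
Inserting the epenthetic vowel yields /ð/ → /ði/, /ɹ/ → /ɹi/.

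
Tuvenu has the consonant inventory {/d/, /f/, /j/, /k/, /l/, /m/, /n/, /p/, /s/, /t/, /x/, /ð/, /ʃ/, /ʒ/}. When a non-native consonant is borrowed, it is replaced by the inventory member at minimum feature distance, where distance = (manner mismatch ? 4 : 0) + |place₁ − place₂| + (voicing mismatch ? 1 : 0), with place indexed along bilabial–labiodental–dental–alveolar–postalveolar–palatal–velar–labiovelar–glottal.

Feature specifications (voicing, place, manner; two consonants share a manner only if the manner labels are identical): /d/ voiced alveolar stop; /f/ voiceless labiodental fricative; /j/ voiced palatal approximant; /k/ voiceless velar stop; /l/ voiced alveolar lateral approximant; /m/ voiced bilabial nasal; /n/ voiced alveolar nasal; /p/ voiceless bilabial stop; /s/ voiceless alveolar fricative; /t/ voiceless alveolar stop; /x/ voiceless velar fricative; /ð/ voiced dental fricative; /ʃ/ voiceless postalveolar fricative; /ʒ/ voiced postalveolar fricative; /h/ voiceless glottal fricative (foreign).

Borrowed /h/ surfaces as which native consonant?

x

/x/ is closest: same manner (fricative), place distance 2 (glottal→velar), same voicing; total 2. Next closest is /ʃ/ at distance 4.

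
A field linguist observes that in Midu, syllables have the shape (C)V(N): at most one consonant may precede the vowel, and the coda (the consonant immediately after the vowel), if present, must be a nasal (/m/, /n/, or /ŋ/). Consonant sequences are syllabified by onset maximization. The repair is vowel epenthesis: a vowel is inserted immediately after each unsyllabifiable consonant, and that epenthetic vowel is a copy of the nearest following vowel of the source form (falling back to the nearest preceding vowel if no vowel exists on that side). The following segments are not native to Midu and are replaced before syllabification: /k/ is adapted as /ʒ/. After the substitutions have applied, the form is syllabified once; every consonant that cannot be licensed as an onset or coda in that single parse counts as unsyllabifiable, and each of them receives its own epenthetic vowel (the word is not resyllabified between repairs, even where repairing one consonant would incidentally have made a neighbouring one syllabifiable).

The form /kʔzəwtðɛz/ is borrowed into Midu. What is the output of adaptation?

ʒəʔəzəwɛtɛðɛzɛ

Substitution: /k/ → /ʒ/, giving /ʒʔzəwtðɛz/.
Syllabifying with onset maximization leaves /ʒ/, /ʔ/, /w/, /t/, /z/ stranded (only a nasal (/m/, /n/, or /ŋ/) is licensed in coda position; onsets are limited to one consonant).
Each unlicensed consonant becomes the onset of a new syllable: /ʒ/ → /ʒə/, /ʔ/ → /ʔə/, /w/ → /wɛ/, /t/ → /tɛ/, /z/ → /zɛ/.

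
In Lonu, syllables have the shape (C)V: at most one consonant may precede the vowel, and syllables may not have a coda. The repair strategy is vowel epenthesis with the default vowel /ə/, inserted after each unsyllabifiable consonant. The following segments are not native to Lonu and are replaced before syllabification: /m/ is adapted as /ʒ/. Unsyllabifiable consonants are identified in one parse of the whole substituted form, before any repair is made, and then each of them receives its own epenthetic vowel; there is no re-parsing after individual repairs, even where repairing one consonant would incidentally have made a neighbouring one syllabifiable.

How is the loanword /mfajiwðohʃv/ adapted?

Substitution: /m/ → /ʒ/, giving /ʒfajiwðohʃv/.
The consonants /ʒ/, /w/, /h/, /ʃ/, /v/ cannot be parsed into a legal (C)V syllable (no codas are permitted; onsets are limited to one consonant).
Inserting the epenthetic vowel yields /ʒ/ → /ʒə/, /w/ → /wə/, /h/ → /hə/, /ʃ/ → /ʃə/, /v/ → /və/.

ʒəfajiwəðohəʃəvə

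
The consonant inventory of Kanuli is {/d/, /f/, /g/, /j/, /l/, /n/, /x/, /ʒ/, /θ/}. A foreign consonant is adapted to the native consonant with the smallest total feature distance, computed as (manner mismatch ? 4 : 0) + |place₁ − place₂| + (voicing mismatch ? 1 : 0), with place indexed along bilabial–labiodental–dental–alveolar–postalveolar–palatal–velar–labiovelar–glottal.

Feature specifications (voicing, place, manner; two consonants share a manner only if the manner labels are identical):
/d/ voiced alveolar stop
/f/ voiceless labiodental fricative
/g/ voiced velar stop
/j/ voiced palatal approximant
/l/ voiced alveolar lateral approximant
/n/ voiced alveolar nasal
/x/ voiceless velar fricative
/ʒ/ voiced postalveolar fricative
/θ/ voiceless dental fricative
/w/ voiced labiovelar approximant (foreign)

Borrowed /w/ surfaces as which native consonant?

j

/j/ is closest: same manner (approximant), place distance 2 (labiovelar→palatal), same voicing; total 2. Next closest is /g/ at distance 5.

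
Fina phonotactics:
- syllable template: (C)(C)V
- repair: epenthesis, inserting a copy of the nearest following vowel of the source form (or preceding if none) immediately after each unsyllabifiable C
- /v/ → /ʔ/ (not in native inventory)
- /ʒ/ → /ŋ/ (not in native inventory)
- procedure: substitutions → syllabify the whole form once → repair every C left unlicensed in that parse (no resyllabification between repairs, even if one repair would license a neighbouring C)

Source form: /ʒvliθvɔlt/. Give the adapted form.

Substitution: /ʒ/ → /ŋ/, /v/ → /ʔ/, giving /ŋʔliθʔɔlt/.
The consonants /ŋ/, /l/, /t/ cannot be parsed into a legal (C)(C)V syllable (no codas are permitted; onsets may contain at most 2 consonants).
Each unlicensed consonant becomes the onset of a new syllable: /ŋ/ → /ŋi/, /l/ → /lɔ/, /t/ → /tɔ/.

ŋiʔliθʔɔlɔtɔ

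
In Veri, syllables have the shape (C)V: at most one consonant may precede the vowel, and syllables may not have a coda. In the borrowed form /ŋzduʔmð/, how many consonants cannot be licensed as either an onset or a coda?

The consonants /ŋ/, /z/, /ʔ/, /m/, /ð/ cannot be parsed into a legal (C)V syllable (no codas are permitted; onsets are limited to one consonant).

5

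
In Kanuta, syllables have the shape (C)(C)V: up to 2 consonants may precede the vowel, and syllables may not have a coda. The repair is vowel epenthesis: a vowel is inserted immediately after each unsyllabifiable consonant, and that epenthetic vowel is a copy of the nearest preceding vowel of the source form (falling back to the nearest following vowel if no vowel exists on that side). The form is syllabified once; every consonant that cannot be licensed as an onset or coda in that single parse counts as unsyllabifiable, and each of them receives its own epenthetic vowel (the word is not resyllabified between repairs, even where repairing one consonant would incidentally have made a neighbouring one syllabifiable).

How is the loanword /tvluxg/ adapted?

Under (C)(C)V, the unsyllabifiable consonants are /t/, /x/, /g/ (no codas are permitted; onsets may contain at most 2 consonants).
Epenthesis after each stranded consonant: /t/ → /tu/, /x/ → /xu/, /g/ → /gu/.

tuvluxugu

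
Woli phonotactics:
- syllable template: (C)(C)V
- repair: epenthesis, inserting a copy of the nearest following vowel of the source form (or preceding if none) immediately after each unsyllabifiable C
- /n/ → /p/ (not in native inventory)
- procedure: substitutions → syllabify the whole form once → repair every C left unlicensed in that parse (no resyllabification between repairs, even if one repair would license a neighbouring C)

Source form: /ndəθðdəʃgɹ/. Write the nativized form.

Substitution: /n/ → /p/, giving /pdəθðdəʃgɹ/.
Syllabifying with onset maximization leaves /θ/, /ʃ/, /g/, /ɹ/ stranded (no codas are permitted; onsets may contain at most 2 consonants).
Epenthesis after each stranded consonant: /θ/ → /θə/, /ʃ/ → /ʃə/, /g/ → /gə/, /ɹ/ → /ɹə/.

pdəθəðdəʃəgəɹə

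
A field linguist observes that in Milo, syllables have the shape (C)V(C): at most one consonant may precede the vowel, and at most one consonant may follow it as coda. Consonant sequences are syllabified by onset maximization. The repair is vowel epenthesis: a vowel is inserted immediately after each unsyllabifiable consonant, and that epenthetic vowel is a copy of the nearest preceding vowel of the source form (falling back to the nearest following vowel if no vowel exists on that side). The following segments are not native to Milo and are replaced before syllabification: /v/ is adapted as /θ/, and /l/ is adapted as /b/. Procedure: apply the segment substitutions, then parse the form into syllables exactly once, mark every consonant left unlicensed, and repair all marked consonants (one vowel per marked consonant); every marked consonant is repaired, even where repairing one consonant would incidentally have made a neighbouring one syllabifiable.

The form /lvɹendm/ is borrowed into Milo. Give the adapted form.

beθeɹendeme

Substitution: /l/ → /b/, /v/ → /θ/, giving /bθɹendm/.
Syllabifying with onset maximization leaves /b/, /θ/, /d/, /m/ stranded (at most one coda consonant is licensed; onsets are limited to one consonant).
Inserting the epenthetic vowel yields /b/ → /be/, /θ/ → /θe/, /d/ → /de/, /m/ → /me/.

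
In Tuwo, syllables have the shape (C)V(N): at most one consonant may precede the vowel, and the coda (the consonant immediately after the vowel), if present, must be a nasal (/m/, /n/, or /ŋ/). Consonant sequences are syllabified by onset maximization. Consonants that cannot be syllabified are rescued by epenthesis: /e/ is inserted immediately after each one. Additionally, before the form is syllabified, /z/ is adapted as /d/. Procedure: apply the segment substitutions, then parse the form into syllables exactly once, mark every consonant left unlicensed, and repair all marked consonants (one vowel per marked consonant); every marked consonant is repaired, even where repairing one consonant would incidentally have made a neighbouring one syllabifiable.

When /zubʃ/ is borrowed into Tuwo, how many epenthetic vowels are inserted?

2

After substitution the input is /dubʃ/.
The unsyllabifiable consonants are /b/, /ʃ/; each receives one epenthetic vowel.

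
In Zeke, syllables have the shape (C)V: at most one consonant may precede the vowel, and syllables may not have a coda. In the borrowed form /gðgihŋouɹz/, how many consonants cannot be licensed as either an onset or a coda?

5

Syllabifying with onset maximization leaves /g/, /ð/, /h/, /ɹ/, /z/ stranded (no codas are permitted; onsets are limited to one consonant).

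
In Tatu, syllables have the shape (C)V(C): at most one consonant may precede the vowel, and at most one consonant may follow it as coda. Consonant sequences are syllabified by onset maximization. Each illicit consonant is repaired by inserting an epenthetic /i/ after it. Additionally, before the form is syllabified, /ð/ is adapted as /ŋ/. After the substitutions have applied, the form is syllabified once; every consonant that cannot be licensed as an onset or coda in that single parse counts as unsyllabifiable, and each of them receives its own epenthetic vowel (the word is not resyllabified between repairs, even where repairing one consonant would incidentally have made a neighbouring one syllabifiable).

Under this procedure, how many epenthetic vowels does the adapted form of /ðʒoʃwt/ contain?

3

After substitution the input is /ŋʒoʃwt/.
The unsyllabifiable consonants are /ŋ/, /w/, /t/; each receives one epenthetic vowel.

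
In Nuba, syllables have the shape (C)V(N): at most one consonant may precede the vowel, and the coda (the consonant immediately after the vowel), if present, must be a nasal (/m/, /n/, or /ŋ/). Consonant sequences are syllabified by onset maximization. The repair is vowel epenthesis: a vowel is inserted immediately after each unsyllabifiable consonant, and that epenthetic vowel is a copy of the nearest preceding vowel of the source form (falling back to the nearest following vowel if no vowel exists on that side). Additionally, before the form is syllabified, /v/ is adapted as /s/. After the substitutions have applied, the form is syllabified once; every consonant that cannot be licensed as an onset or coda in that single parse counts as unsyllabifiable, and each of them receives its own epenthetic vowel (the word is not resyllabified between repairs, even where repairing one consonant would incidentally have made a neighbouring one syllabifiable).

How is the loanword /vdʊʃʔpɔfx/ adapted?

sʊdʊʃʊʔʊpɔfɔxɔ

Substitution: /v/ → /s/, giving /sdʊʃʔpɔfx/.
Syllabifying with onset maximization leaves /s/, /ʃ/, /ʔ/, /f/, /x/ stranded (only a nasal (/m/, /n/, or /ŋ/) is licensed in coda position; onsets are limited to one consonant).
Inserting the epenthetic vowel yields /s/ → /sʊ/, /ʃ/ → /ʃʊ/, /ʔ/ → /ʔʊ/, /f/ → /fɔ/, /x/ → /xɔ/.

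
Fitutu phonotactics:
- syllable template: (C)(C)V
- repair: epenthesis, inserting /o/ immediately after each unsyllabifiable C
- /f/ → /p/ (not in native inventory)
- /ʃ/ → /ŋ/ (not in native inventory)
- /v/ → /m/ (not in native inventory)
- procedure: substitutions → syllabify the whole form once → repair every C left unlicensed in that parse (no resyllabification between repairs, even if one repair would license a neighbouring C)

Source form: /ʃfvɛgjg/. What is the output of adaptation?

Substitution: /ʃ/ → /ŋ/, /f/ → /p/, /v/ → /m/, giving /ŋpmɛgjg/.
The consonants /ŋ/, /g/, /j/, /g/ cannot be parsed into a legal (C)(C)V syllable (no codas are permitted; onsets may contain at most 2 consonants).
Each unlicensed consonant becomes the onset of a new syllable: /ŋ/ → /ŋo/, /g/ → /go/, /j/ → /jo/, /g/ → /go/.

ŋopmɛgojogo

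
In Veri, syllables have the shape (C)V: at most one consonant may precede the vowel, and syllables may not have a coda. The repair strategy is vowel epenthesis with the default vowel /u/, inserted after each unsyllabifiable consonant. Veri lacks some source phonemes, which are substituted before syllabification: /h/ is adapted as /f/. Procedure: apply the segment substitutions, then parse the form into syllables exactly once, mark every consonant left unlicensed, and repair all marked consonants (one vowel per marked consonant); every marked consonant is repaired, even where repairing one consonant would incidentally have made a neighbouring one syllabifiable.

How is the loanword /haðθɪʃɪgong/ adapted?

Substitution: /h/ → /f/, giving /faðθɪʃɪgong/.
Under (C)V, the unsyllabifiable consonants are /ð/, /n/, /g/ (no codas are permitted; onsets are limited to one consonant).
Each unlicensed consonant becomes the onset of a new syllable: /ð/ → /ðu/, /n/ → /nu/, /g/ → /gu/.

faðuθɪʃɪgonugu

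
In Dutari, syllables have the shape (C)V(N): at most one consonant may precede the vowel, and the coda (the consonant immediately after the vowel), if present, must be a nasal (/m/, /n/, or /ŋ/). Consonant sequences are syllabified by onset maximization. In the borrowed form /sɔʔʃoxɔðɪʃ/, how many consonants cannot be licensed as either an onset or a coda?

2

The consonants /ʔ/, /ʃ/ cannot be parsed into a legal (C)V(N) syllable (only a nasal (/m/, /n/, or /ŋ/) is licensed in coda position; onsets are limited to one consonant).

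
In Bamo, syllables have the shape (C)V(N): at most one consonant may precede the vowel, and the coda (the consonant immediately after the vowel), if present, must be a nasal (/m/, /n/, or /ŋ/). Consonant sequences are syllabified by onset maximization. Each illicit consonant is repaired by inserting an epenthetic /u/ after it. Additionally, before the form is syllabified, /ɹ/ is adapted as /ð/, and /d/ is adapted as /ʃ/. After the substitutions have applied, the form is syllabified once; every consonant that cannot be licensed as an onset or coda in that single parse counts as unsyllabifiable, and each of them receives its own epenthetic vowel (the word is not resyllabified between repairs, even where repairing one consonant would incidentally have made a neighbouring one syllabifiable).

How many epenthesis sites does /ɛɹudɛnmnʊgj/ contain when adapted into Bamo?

After substitution the input is /ɛðuʃɛnmnʊgj/.
The unsyllabifiable consonants are /m/, /g/, /j/; each receives one epenthetic vowel.

3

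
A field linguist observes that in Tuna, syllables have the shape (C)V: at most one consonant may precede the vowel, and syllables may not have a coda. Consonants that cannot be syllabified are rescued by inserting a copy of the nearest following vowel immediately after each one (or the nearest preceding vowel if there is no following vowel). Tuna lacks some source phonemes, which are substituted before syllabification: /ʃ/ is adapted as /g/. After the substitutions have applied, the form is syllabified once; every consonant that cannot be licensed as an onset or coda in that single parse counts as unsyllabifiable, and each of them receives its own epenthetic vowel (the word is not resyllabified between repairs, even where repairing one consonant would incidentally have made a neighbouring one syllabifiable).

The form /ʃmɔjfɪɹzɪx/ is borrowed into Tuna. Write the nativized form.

gɔmɔjɪfɪɹɪzɪxɪ

Substitution: /ʃ/ → /g/, giving /gmɔjfɪɹzɪx/.
Syllabifying with onset maximization leaves /g/, /j/, /ɹ/, /x/ stranded (no codas are permitted; onsets are limited to one consonant).
Each unlicensed consonant becomes the onset of a new syllable: /g/ → /gɔ/, /j/ → /jɪ/, /ɹ/ → /ɹɪ/, /x/ → /xɪ/.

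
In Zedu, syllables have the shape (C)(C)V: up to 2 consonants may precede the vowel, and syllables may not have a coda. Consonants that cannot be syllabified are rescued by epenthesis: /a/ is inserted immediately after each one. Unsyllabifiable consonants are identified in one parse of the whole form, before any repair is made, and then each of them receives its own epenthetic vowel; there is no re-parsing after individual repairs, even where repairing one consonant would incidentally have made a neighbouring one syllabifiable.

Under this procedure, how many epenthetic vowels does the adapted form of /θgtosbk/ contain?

The unsyllabifiable consonants are /θ/, /s/, /b/, /k/; each receives one epenthetic vowel.

4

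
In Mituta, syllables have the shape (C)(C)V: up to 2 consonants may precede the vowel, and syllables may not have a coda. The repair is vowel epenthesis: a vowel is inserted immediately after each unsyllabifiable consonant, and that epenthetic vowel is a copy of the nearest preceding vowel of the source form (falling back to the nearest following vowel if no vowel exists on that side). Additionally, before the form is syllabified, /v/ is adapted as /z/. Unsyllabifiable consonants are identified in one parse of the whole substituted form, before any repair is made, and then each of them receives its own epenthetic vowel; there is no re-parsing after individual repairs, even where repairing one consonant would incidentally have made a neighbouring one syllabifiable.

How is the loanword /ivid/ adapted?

izidi

Substitution: /v/ → /z/, giving /izid/.
Under (C)(C)V, the unsyllabifiable consonants are /d/ (no codas are permitted; onsets may contain at most 2 consonants).
Each unlicensed consonant becomes the onset of a new syllable: /d/ → /di/.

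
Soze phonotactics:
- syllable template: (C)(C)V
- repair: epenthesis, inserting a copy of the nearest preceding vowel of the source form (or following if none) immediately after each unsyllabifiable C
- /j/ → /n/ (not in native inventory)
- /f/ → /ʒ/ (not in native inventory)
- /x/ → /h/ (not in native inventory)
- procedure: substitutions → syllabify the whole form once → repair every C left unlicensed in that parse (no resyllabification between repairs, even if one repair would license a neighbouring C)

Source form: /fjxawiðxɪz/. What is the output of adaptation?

ʒanhawiðhɪzɪ

Substitution: /f/ → /ʒ/, /j/ → /n/, /x/ → /h/, giving /ʒnhawiðhɪz/.
Under (C)(C)V, the unsyllabifiable consonants are /ʒ/, /z/ (no codas are permitted; onsets may contain at most 2 consonants).
Each unlicensed consonant becomes the onset of a new syllable: /ʒ/ → /ʒa/, /z/ → /zɪ/.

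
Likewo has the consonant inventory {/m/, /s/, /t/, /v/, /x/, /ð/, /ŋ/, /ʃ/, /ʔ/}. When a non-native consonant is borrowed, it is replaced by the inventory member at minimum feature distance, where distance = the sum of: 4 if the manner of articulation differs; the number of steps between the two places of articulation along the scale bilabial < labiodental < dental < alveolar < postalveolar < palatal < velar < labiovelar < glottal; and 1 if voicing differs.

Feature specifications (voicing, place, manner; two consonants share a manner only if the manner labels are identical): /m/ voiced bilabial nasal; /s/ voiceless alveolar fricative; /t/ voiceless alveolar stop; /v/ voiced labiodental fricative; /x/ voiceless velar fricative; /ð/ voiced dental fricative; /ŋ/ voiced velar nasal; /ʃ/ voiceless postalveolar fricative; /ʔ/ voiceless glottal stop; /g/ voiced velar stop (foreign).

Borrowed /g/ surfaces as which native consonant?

ʔ

/ʔ/ is closest: same manner (stop), place distance 2 (velar→glottal), voicing differs (+1); total 3. Next closest is /t/ at distance 4.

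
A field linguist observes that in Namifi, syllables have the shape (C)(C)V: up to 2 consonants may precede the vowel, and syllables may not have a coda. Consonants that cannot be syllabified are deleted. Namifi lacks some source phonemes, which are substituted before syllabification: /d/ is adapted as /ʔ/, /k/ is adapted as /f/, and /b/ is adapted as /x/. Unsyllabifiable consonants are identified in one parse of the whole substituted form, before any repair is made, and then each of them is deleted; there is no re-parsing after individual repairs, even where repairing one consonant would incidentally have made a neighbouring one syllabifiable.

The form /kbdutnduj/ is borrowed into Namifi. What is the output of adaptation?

Substitution: /k/ → /f/, /b/ → /x/, /d/ → /ʔ/, giving /fxʔutnʔuj/.
The consonants /f/, /t/, /j/ cannot be parsed into a legal (C)(C)V syllable (no codas are permitted; onsets may contain at most 2 consonants).
Deletion applies to /f/, /t/, /j/.

xʔunʔu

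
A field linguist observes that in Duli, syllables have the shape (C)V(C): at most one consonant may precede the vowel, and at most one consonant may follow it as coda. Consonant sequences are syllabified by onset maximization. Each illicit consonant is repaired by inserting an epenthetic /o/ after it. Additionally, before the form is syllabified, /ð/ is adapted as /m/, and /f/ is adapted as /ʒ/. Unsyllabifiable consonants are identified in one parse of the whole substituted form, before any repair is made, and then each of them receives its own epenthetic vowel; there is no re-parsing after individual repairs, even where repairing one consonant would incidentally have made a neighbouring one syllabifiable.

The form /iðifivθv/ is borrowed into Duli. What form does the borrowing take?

Substitution: /ð/ → /m/, /f/ → /ʒ/, giving /imiʒivθv/.
The consonants /θ/, /v/ cannot be parsed into a legal (C)V(C) syllable (at most one coda consonant is licensed; onsets are limited to one consonant).
Each unlicensed consonant becomes the onset of a new syllable: /θ/ → /θo/, /v/ → /vo/.

imiʒivθovo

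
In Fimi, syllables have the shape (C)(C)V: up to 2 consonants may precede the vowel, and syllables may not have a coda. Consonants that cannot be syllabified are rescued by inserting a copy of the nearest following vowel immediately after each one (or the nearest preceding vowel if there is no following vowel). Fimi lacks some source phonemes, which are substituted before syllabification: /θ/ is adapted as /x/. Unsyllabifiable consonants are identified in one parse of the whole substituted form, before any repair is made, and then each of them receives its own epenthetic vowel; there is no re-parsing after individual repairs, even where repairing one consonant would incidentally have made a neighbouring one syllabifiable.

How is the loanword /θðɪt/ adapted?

Substitution: /θ/ → /x/, giving /xðɪt/.
Under (C)(C)V, the unsyllabifiable consonants are /t/ (no codas are permitted; onsets may contain at most 2 consonants).
Inserting the epenthetic vowel yields /t/ → /tɪ/.

xðɪtɪ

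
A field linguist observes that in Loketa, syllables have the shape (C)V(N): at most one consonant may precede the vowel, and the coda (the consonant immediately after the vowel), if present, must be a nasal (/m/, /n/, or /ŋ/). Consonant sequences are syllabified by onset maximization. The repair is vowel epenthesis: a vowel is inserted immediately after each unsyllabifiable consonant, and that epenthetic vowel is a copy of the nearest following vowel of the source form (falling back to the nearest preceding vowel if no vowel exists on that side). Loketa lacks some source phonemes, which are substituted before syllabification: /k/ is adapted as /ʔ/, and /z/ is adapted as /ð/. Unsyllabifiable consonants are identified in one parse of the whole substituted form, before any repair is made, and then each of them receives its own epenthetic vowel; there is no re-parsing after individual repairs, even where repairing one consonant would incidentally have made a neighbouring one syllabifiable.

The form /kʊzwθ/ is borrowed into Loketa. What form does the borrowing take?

ʔʊðʊwʊθʊ

Substitution: /k/ → /ʔ/, /z/ → /ð/, giving /ʔʊðwθ/.
Syllabifying with onset maximization leaves /ð/, /w/, /θ/ stranded (only a nasal (/m/, /n/, or /ŋ/) is licensed in coda position; onsets are limited to one consonant).
Each unlicensed consonant becomes the onset of a new syllable: /ð/ → /ðʊ/, /w/ → /wʊ/, /θ/ → /θʊ/.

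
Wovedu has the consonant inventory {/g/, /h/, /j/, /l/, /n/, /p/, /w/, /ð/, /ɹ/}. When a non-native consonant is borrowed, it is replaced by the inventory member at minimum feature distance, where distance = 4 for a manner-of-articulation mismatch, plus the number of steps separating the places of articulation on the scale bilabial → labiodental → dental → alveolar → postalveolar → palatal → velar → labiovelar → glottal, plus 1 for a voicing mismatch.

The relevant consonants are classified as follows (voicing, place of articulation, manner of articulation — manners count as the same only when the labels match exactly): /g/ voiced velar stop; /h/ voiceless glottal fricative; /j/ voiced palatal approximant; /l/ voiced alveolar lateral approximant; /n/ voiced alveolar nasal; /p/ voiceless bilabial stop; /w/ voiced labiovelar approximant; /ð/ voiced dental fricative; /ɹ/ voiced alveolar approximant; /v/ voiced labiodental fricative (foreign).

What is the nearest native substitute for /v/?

ð

/ð/ is closest: same manner (fricative), place distance 1 (labiodental→dental), same voicing; total 1. Next closest is /l/ at distance 6.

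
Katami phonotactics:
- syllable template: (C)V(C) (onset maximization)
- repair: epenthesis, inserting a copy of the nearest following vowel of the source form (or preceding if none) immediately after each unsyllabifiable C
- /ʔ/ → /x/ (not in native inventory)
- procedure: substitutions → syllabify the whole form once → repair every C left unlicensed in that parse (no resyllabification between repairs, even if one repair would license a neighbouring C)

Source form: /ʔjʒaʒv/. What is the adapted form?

Substitution: /ʔ/ → /x/, giving /xjʒaʒv/.
Under (C)V(C), the unsyllabifiable consonants are /x/, /j/, /v/ (at most one coda consonant is licensed; onsets are limited to one consonant).
Inserting the epenthetic vowel yields /x/ → /xa/, /j/ → /ja/, /v/ → /va/.

xajaʒaʒva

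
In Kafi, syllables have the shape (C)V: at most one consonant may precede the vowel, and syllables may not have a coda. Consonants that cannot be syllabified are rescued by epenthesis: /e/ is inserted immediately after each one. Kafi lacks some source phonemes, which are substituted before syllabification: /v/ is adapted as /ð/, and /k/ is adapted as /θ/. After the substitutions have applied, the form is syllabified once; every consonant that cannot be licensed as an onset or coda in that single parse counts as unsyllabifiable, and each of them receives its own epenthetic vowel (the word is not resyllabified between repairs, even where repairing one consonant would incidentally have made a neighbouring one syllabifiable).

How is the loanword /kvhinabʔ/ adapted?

Substitution: /k/ → /θ/, /v/ → /ð/, giving /θðhinabʔ/.
Syllabifying with onset maximization leaves /θ/, /ð/, /b/, /ʔ/ stranded (no codas are permitted; onsets are limited to one consonant).
Epenthesis after each stranded consonant: /θ/ → /θe/, /ð/ → /ðe/, /b/ → /be/, /ʔ/ → /ʔe/.

θeðehinabeʔe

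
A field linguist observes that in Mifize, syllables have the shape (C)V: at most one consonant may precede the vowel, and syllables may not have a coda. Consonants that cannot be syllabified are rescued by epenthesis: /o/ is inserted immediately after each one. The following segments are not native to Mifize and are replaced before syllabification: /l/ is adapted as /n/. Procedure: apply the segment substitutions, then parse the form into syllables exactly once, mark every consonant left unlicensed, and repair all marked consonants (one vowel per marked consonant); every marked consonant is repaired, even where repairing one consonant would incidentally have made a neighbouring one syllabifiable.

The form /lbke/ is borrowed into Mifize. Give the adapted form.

noboke

Substitution: /l/ → /n/, giving /nbke/.
Syllabifying with onset maximization leaves /n/, /b/ stranded (no codas are permitted; onsets are limited to one consonant).
Epenthesis after each stranded consonant: /n/ → /no/, /b/ → /bo/.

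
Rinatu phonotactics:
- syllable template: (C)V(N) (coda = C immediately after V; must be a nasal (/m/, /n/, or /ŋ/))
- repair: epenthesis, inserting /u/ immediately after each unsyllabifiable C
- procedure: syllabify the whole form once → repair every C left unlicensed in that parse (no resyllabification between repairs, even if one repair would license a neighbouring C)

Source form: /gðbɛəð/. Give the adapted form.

guðubɛəðu

Syllabifying with onset maximization leaves /g/, /ð/, /ð/ stranded (only a nasal (/m/, /n/, or /ŋ/) is licensed in coda position; onsets are limited to one consonant).
Each unlicensed consonant becomes the onset of a new syllable: /g/ → /gu/, /ð/ → /ðu/, /ð/ → /ðu/.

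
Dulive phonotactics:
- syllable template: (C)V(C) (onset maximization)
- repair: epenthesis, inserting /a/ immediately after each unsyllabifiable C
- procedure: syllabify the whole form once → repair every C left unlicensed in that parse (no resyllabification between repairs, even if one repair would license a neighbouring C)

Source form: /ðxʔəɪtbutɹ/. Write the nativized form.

Under (C)V(C), the unsyllabifiable consonants are /ð/, /x/, /ɹ/ (at most one coda consonant is licensed; onsets are limited to one consonant).
Epenthesis after each stranded consonant: /ð/ → /ða/, /x/ → /xa/, /ɹ/ → /ɹa/.

ðaxaʔəɪtbutɹa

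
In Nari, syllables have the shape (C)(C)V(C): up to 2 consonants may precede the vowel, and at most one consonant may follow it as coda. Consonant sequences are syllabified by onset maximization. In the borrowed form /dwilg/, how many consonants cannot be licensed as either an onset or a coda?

1

The consonants /g/ cannot be parsed into a legal (C)(C)V(C) syllable (at most one coda consonant is licensed; onsets may contain at most 2 consonants).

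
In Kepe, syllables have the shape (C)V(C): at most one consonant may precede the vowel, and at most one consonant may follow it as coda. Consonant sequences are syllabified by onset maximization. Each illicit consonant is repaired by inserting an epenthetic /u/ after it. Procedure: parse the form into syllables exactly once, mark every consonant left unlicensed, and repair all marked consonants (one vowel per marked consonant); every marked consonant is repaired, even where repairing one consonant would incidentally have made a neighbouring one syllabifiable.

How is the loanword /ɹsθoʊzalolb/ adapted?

ɹusuθoʊzalolbu

Under (C)V(C), the unsyllabifiable consonants are /ɹ/, /s/, /b/ (at most one coda consonant is licensed; onsets are limited to one consonant).
Each unlicensed consonant becomes the onset of a new syllable: /ɹ/ → /ɹu/, /s/ → /su/, /b/ → /bu/.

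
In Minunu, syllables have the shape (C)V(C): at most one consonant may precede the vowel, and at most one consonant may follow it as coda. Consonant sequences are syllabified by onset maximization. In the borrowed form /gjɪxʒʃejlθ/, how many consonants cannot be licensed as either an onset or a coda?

Syllabifying with onset maximization leaves /g/, /ʒ/, /l/, /θ/ stranded (at most one coda consonant is licensed; onsets are limited to one consonant).

4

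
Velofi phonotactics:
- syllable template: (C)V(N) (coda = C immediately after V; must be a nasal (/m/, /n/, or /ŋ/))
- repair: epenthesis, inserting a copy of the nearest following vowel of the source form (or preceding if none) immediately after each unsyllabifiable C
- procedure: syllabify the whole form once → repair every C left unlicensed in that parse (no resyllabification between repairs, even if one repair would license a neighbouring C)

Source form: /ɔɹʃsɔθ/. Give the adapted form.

ɔɹɔʃɔsɔθɔ

Syllabifying with onset maximization leaves /ɹ/, /ʃ/, /θ/ stranded (only a nasal (/m/, /n/, or /ŋ/) is licensed in coda position; onsets are limited to one consonant).
Inserting the epenthetic vowel yields /ɹ/ → /ɹɔ/, /ʃ/ → /ʃɔ/, /θ/ → /θɔ/.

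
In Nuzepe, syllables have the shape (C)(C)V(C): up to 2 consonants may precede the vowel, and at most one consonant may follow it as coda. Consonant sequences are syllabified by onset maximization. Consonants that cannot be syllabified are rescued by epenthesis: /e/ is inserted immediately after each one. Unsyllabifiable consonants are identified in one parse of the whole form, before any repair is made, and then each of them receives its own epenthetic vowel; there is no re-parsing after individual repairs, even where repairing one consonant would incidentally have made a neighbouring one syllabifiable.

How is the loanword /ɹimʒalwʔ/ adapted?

ɹimʒalweʔe

The consonants /w/, /ʔ/ cannot be parsed into a legal (C)(C)V(C) syllable (at most one coda consonant is licensed; onsets may contain at most 2 consonants).
Epenthesis after each stranded consonant: /w/ → /we/, /ʔ/ → /ʔe/.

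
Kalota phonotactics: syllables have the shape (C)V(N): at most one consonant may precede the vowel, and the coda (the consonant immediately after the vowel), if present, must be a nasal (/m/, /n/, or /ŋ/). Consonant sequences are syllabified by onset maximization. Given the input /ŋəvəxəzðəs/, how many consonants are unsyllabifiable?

The consonants /z/, /s/ cannot be parsed into a legal (C)V(N) syllable (only a nasal (/m/, /n/, or /ŋ/) is licensed in coda position; onsets are limited to one consonant).

2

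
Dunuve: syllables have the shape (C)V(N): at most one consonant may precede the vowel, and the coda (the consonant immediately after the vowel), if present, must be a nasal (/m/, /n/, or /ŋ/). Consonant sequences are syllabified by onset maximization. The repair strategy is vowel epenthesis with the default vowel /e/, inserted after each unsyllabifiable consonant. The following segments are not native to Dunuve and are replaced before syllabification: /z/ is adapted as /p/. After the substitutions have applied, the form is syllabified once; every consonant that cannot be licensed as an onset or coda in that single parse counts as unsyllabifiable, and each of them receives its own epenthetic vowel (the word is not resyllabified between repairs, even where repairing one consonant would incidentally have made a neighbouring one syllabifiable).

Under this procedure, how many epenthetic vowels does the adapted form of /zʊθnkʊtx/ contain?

After substitution the input is /pʊθnkʊtx/.
The unsyllabifiable consonants are /θ/, /n/, /t/, /x/; each receives one epenthetic vowel.

4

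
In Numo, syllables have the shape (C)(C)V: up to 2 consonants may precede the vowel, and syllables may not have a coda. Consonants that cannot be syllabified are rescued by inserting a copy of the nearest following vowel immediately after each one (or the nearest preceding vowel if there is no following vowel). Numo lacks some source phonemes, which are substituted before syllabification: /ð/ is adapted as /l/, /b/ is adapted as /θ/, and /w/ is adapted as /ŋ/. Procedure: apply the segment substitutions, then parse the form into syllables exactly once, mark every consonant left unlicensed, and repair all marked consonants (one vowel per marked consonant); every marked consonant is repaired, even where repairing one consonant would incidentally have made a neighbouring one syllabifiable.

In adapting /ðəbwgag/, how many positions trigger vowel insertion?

After substitution the input is /ləθŋgag/.
The unsyllabifiable consonants are /θ/, /g/; each receives one epenthetic vowel.

2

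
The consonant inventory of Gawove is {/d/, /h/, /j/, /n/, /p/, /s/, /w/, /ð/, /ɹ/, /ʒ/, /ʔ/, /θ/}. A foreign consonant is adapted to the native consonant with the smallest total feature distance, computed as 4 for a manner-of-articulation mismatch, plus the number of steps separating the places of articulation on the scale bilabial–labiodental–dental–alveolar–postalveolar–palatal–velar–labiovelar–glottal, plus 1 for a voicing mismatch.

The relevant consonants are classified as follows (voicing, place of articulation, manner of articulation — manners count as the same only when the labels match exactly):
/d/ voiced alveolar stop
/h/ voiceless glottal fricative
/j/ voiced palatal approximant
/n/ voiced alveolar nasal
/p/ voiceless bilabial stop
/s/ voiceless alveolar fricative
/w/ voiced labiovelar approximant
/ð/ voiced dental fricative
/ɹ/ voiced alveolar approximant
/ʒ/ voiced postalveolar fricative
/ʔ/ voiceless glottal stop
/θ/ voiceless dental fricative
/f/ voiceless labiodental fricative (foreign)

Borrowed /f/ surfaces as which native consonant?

/θ/ is closest: same manner (fricative), place distance 1 (labiodental→dental), same voicing; total 1. Next closest is /s/ at distance 2.

θ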